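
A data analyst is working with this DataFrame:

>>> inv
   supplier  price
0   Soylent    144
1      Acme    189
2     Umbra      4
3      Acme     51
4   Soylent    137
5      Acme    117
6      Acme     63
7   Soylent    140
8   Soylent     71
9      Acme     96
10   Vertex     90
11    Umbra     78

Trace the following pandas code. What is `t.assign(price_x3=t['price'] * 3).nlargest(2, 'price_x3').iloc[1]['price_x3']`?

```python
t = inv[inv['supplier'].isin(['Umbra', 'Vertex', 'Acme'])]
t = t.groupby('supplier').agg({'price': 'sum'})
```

filter rows where supplier in ['Umbra', 'Vertex', 'Acme']:
   supplier  price
1      Acme    189
2     Umbra      4
3      Acme     51
5      Acme    117
6      Acme     63
9      Acme     96
10   Vertex     90
11    Umbra     78
group by supplier, sum of price:
          price
supplier       
Acme        516
Umbra        82
Vertex       90
add column price_x3 = t['price'] * 3:
          price  price_x3
supplier                 
Acme        516      1548
Umbra        82       246
Vertex       90       270
take 2 rows with largest price_x3:
          price  price_x3
supplier                 
Acme        516      1548
Vertex       90       270
Then the value at position 1, column 'price_x3': 270

270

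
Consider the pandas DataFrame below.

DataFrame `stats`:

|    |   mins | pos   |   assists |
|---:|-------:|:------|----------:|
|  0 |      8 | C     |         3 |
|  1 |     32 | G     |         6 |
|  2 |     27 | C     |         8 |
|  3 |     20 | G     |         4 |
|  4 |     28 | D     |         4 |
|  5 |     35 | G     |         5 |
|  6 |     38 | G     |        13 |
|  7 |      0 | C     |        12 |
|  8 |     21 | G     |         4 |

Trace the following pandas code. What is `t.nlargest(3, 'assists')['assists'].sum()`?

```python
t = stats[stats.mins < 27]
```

20

filter rows where mins < 27:
   mins pos  assists
0     8   C        3
3    20   G        4
7     0   C       12
8    21   G        4
take 3 rows with largest assists:
   mins pos  assists
7     0   C       12
3    20   G        4
8    21   G        4
Hence 20.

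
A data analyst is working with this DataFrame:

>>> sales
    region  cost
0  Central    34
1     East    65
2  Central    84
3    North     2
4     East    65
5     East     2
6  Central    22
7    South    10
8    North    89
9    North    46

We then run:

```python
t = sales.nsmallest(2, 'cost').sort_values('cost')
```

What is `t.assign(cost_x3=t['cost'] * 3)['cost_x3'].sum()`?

take 2 rows with smallest cost:
  region  cost
3  North     2
5   East     2
sort by cost:
  region  cost
3  North     2
5   East     2
add column cost_x3 = t['cost'] * 3:
  region  cost  cost_x3
3  North     2        6
5   East     2        6
Then the sum of column 'cost_x3': 12

12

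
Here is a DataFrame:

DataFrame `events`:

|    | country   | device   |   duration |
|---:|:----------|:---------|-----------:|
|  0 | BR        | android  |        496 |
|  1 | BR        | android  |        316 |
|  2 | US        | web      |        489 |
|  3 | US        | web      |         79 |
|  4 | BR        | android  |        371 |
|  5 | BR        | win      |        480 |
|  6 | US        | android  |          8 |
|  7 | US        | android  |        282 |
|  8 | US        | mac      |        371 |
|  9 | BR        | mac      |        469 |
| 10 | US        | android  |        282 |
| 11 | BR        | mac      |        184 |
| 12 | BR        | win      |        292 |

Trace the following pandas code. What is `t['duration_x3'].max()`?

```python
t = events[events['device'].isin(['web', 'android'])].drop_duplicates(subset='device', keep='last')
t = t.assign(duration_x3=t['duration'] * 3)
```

846

filter rows where device in ['web', 'android']:
   country   device  duration
0       BR  android       496
1       BR  android       316
2       US      web       489
3       US      web        79
4       BR  android       371
6       US  android         8
7       US  android       282
10      US  android       282
drop duplicate device (keep=last):
   country   device  duration
3       US      web        79
10      US  android       282
add column duration_x3 = t['duration'] * 3:
   country   device  duration  duration_x3
3       US      web        79          237
10      US  android       282          846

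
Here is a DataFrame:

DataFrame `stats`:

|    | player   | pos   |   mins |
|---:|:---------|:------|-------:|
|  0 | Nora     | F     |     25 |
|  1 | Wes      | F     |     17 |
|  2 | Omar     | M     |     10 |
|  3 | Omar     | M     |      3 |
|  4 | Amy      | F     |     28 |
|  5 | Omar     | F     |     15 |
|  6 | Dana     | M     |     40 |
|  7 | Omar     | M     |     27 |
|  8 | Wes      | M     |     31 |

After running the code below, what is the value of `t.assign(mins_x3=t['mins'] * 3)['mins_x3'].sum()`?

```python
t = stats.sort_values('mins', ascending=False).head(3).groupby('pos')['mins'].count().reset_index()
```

9

sort by mins descending:
  player pos  mins
6   Dana   M    40
8    Wes   M    31
4    Amy   F    28
7   Omar   M    27
0   Nora   F    25
1    Wes   F    17
5   Omar   F    15
2   Omar   M    10
3   Omar   M     3
take first 3 rows:
  player pos  mins
6   Dana   M    40
8    Wes   M    31
4    Amy   F    28
group by pos, count of mins:
pos
F    1
M    2
Name: mins, dtype: int64
reset_index():
  pos  mins
0   F     1
1   M     2
add column mins_x3 = t['mins'] * 3:
  pos  mins  mins_x3
0   F     1        3
1   M     2        6
Then the sum of column 'mins_x3': 9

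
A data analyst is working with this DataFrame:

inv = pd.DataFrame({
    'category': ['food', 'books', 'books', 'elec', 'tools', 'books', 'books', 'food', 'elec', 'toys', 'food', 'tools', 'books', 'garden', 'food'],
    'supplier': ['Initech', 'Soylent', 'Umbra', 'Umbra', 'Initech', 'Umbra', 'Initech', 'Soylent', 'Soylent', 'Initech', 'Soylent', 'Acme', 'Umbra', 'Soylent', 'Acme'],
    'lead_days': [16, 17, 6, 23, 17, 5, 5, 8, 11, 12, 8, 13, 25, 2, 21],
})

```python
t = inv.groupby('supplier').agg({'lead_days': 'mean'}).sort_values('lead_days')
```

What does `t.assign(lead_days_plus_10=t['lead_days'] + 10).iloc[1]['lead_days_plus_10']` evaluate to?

group by supplier, mean of lead_days:
          lead_days
supplier           
Acme          17.00
Initech       12.50
Soylent        9.20
Umbra         14.75
sort by lead_days:
          lead_days
supplier           
Soylent        9.20
Initech       12.50
Umbra         14.75
Acme          17.00
add column lead_days_plus_10 = t['lead_days'] + 10:
          lead_days  lead_days_plus_10
supplier                              
Soylent        9.20              19.20
Initech       12.50              22.50
Umbra         14.75              24.75
Acme          17.00              27.00

22.5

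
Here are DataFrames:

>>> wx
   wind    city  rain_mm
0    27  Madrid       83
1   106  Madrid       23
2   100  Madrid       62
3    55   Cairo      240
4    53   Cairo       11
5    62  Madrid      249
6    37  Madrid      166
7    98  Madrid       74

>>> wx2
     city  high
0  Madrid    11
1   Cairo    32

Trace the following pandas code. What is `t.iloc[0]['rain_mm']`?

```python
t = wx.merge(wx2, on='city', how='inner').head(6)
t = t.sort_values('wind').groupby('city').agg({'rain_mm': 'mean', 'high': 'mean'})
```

125.5

merge on 'city' (how='inner') → 8 rows:
   wind    city  rain_mm  high
0    27  Madrid       83    11
1   106  Madrid       23    11
2   100  Madrid       62    11
3    55   Cairo      240    32
4    53   Cairo       11    32
5    62  Madrid      249    11
6    37  Madrid      166    11
7    98  Madrid       74    11
take first 6 rows:
   wind    city  rain_mm  high
0    27  Madrid       83    11
1   106  Madrid       23    11
2   100  Madrid       62    11
3    55   Cairo      240    32
4    53   Cairo       11    32
5    62  Madrid      249    11
sort by wind:
   wind    city  rain_mm  high
0    27  Madrid       83    11
4    53   Cairo       11    32
3    55   Cairo      240    32
5    62  Madrid      249    11
2   100  Madrid       62    11
1   106  Madrid       23    11
group by city: mean(rain_mm), mean(high):
        rain_mm  high
city                 
Cairo    125.50  32.0
Madrid   104.25  11.0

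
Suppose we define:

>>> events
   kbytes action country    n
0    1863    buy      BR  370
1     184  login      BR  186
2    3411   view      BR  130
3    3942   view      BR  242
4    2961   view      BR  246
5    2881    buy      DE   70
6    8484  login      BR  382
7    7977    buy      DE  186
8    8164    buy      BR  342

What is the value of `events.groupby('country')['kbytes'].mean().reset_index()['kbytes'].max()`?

5429.0

group by country, mean of kbytes:
country
BR    4144.142857
DE    5429.000000
Name: kbytes, dtype: float64
reset_index():
  country       kbytes
0      BR  4144.142857
1      DE  5429.000000
Taking the max of column 'kbytes' gives 5429.0.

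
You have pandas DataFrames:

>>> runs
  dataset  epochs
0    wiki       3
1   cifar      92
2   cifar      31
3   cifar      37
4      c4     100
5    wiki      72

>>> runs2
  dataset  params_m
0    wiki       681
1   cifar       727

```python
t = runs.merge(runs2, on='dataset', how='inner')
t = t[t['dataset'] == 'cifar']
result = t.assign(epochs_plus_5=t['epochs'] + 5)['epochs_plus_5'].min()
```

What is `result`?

merge on 'dataset' (how='inner') → 5 rows:
  dataset  epochs  params_m
0    wiki       3       681
1   cifar      92       727
2   cifar      31       727
3   cifar      37       727
4    wiki      72       681
filter rows where dataset == 'cifar':
  dataset  epochs  params_m
1   cifar      92       727
2   cifar      31       727
3   cifar      37       727
add column epochs_plus_5 = t['epochs'] + 5:
  dataset  epochs  params_m  epochs_plus_5
1   cifar      92       727             97
2   cifar      31       727             36
3   cifar      37       727             42
So min() = 36.

36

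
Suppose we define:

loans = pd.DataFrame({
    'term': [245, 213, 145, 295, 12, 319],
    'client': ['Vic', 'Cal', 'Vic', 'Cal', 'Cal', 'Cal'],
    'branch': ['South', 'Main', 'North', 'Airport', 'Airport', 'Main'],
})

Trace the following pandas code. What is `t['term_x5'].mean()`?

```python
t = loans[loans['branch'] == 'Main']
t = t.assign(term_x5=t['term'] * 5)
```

1330.0

filter rows where branch == 'Main':
   term client branch
1   213    Cal   Main
5   319    Cal   Main
add column term_x5 = t['term'] * 5:
   term client branch  term_x5
1   213    Cal   Main     1065
5   319    Cal   Main     1595
So mean() = 1330.0.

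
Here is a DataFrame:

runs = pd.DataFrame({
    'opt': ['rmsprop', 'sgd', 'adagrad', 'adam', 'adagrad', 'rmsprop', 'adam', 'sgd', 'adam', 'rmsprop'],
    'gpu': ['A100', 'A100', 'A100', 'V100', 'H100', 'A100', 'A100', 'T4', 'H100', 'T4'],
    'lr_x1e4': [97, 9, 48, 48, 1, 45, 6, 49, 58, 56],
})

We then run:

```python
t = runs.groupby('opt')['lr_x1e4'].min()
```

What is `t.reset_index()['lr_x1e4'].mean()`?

15.25

group by opt, min of lr_x1e4:
opt
adagrad     1
adam        6
rmsprop    45
sgd         9
Name: lr_x1e4, dtype: int64
reset_index():
       opt  lr_x1e4
0  adagrad        1
1     adam        6
2  rmsprop       45
3      sgd        9
The mean of column 'lr_x1e4' is 15.25.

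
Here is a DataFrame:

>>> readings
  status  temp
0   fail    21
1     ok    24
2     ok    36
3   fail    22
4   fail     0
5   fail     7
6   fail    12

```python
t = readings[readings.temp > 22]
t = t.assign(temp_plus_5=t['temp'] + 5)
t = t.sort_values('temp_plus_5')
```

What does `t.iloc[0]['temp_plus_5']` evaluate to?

29

filter rows where temp > 22:
  status  temp
1     ok    24
2     ok    36
add column temp_plus_5 = t['temp'] + 5:
  status  temp  temp_plus_5
1     ok    24           29
2     ok    36           41
sort by temp_plus_5:
  status  temp  temp_plus_5
1     ok    24           29
2     ok    36           41
The value at position 0, column 'temp_plus_5' is 29.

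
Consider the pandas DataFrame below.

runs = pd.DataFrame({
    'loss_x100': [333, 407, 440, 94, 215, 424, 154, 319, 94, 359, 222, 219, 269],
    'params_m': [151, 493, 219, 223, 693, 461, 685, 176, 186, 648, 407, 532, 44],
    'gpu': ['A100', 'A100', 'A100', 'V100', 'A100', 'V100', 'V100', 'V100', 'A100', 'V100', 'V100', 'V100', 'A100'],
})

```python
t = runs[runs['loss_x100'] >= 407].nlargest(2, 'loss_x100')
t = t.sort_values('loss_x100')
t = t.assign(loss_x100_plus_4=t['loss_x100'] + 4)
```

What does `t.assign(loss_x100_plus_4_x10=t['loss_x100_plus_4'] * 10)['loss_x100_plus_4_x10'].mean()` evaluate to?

4360.0

filter rows where loss_x100 >= 407:
   loss_x100  params_m   gpu
1        407       493  A100
2        440       219  A100
5        424       461  V100
take 2 rows with largest loss_x100:
   loss_x100  params_m   gpu
2        440       219  A100
5        424       461  V100
sort by loss_x100:
   loss_x100  params_m   gpu
5        424       461  V100
2        440       219  A100
add column loss_x100_plus_4 = t['loss_x100'] + 4:
   loss_x100  params_m   gpu  loss_x100_plus_4
5        424       461  V100               428
2        440       219  A100               444
add column loss_x100_plus_4_x10 = t['loss_x100_plus_4'] * 10:
   loss_x100  params_m   gpu  loss_x100_plus_4  loss_x100_plus_4_x10
5        424       461  V100               428                  4280
2        440       219  A100               444                  4440
mean of column 'loss_x100_plus_4_x10' → 4360.0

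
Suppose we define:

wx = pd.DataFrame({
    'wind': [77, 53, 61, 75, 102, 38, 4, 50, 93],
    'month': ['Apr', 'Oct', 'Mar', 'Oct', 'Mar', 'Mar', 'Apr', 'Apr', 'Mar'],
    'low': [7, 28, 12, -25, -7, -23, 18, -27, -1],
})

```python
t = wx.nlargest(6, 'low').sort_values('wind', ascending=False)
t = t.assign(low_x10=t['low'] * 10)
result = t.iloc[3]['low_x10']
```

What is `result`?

take 6 rows with largest low:
   wind month  low
1    53   Oct   28
6     4   Apr   18
2    61   Mar   12
0    77   Apr    7
8    93   Mar   -1
4   102   Mar   -7
sort by wind descending:
   wind month  low
4   102   Mar   -7
8    93   Mar   -1
0    77   Apr    7
2    61   Mar   12
1    53   Oct   28
6     4   Apr   18
add column low_x10 = t['low'] * 10:
   wind month  low  low_x10
4   102   Mar   -7      -70
8    93   Mar   -1      -10
0    77   Apr    7       70
2    61   Mar   12      120
1    53   Oct   28      280
6     4   Apr   18      180
The value at position 3, column 'low_x10' is 120.

120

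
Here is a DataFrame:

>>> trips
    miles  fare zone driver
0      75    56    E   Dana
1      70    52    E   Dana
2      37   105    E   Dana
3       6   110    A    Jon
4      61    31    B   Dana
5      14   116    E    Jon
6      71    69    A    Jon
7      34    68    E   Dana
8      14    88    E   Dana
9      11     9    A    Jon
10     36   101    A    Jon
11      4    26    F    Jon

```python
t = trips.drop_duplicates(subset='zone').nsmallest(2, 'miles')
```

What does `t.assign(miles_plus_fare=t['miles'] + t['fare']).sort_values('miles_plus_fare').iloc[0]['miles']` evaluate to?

4

drop duplicate zone (keep=first):
    miles  fare zone driver
0      75    56    E   Dana
3       6   110    A    Jon
4      61    31    B   Dana
11      4    26    F    Jon
take 2 rows with smallest miles:
    miles  fare zone driver
11      4    26    F    Jon
3       6   110    A    Jon
add column miles_plus_fare = t['miles'] + t['fare']:
    miles  fare zone driver  miles_plus_fare
11      4    26    F    Jon               30
3       6   110    A    Jon              116
sort by miles_plus_fare:
    miles  fare zone driver  miles_plus_fare
11      4    26    F    Jon               30
3       6   110    A    Jon              116
Reading off the value at position 0, column 'miles', we get 4.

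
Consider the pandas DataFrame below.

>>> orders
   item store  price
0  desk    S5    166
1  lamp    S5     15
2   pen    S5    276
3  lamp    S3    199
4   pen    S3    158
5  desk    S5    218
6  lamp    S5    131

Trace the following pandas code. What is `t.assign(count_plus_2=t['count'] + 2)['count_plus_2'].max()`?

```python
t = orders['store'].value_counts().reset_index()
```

7

value_counts of store:
store
S5    5
S3    2
Name: count, dtype: int64
reset_index():
  store  count
0    S5      5
1    S3      2
add column count_plus_2 = t['count'] + 2:
  store  count  count_plus_2
0    S5      5             7
1    S3      2             4
Reading off the max of column 'count_plus_2', we get 7.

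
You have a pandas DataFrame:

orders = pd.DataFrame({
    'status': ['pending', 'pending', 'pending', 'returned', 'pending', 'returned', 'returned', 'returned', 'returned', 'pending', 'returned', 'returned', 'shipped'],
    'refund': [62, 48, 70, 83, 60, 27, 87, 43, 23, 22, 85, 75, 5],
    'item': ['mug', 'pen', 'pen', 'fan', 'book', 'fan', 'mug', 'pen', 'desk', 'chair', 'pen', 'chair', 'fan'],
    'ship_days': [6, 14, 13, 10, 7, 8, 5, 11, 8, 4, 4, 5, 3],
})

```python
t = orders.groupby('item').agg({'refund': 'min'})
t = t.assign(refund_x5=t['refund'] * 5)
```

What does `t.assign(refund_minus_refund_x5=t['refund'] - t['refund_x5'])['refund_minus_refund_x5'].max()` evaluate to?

-20

group by item, min of refund:
       refund
item         
book       60
chair      22
desk       23
fan         5
mug        62
pen        43
add column refund_x5 = t['refund'] * 5:
       refund  refund_x5
item                    
book       60        300
chair      22        110
desk       23        115
fan         5         25
mug        62        310
pen        43        215
add column refund_minus_refund_x5 = t['refund'] - t['refund_x5']:
       refund  refund_x5  refund_minus_refund_x5
item                                            
book       60        300                    -240
chair      22        110                     -88
desk       23        115                     -92
fan         5         25                     -20
mug        62        310                    -248
pen        43        215                    -172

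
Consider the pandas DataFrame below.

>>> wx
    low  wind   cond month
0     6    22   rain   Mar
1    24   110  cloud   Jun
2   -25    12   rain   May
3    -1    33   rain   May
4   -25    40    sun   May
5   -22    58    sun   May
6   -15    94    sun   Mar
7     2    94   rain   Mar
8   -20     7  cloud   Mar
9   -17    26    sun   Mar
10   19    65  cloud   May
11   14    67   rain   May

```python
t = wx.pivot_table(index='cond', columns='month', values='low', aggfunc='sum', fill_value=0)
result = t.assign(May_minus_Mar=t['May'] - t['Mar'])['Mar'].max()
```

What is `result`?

8

pivot: rows=cond, cols=month, sum(low):
month  Jun  Mar  May
cond                
cloud   24  -20   19
rain     0    8  -12
sun      0  -32  -47
add column May_minus_Mar = t['May'] - t['Mar']:
month  Jun  Mar  May  May_minus_Mar
cond                               
cloud   24  -20   19             39
rain     0    8  -12            -20
sun      0  -32  -47            -15
Then the max of column 'Mar': 8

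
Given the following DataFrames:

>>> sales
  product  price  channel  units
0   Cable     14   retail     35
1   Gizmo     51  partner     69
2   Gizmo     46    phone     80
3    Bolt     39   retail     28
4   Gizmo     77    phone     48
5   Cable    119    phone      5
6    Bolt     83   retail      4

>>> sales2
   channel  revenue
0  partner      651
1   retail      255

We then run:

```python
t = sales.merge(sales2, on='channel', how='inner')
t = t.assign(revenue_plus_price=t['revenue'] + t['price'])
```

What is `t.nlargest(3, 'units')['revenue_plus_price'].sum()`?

1265

merge on 'channel' (how='inner') → 4 rows:
  product  price  channel  units  revenue
0   Cable     14   retail     35      255
1   Gizmo     51  partner     69      651
2    Bolt     39   retail     28      255
3    Bolt     83   retail      4      255
add column revenue_plus_price = t['revenue'] + t['price']:
  product  price  channel  units  revenue  revenue_plus_price
0   Cable     14   retail     35      255                 269
1   Gizmo     51  partner     69      651                 702
2    Bolt     39   retail     28      255                 294
3    Bolt     83   retail      4      255                 338
take 3 rows with largest units:
  product  price  channel  units  revenue  revenue_plus_price
1   Gizmo     51  partner     69      651                 702
0   Cable     14   retail     35      255                 269
2    Bolt     39   retail     28      255                 294
The sum of column 'revenue_plus_price' is 1265.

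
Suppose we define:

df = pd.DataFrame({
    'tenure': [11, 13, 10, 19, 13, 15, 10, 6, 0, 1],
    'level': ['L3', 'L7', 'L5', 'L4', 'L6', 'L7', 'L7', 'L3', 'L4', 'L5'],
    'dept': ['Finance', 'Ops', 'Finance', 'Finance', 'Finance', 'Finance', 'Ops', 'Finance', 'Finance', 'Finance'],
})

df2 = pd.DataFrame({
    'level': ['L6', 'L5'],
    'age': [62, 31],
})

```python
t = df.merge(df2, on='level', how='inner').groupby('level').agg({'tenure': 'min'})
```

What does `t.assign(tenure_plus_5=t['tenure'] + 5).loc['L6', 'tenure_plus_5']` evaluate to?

18

merge on 'level' (how='inner') → 3 rows:
   tenure level     dept  age
0      10    L5  Finance   31
1      13    L6  Finance   62
2       1    L5  Finance   31
group by level, min of tenure:
       tenure
level        
L5          1
L6         13
add column tenure_plus_5 = t['tenure'] + 5:
       tenure  tenure_plus_5
level                       
L5          1              6
L6         13             18
Then the value at row 'L6', column 'tenure_plus_5': 18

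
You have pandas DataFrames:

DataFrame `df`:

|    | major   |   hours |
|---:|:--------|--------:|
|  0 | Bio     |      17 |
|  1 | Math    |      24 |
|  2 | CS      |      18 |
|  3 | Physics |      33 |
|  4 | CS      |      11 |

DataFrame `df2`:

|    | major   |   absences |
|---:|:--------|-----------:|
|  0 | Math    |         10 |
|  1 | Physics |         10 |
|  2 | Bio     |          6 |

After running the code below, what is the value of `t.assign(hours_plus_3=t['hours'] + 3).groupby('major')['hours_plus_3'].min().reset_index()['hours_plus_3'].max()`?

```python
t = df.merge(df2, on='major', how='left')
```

36

merge on 'major' (how='left') → 5 rows:
     major  hours  absences
0      Bio     17       6.0
1     Math     24      10.0
2       CS     18       NaN
3  Physics     33      10.0
4       CS     11       NaN
add column hours_plus_3 = t['hours'] + 3:
     major  hours  absences  hours_plus_3
0      Bio     17       6.0            20
1     Math     24      10.0            27
2       CS     18       NaN            21
3  Physics     33      10.0            36
4       CS     11       NaN            14
group by major, min of hours_plus_3:
major
Bio        20
CS         14
Math       27
Physics    36
Name: hours_plus_3, dtype: int64
reset_index():
     major  hours_plus_3
0      Bio            20
1       CS            14
2     Math            27
3  Physics            36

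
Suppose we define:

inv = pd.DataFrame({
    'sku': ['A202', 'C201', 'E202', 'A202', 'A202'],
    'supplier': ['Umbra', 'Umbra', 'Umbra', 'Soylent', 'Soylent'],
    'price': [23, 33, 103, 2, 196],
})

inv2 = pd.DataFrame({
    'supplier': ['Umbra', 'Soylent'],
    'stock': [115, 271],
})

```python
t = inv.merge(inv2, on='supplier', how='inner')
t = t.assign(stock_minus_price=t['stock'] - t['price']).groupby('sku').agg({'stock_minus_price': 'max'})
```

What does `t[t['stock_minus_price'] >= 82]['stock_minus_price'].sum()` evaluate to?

351

merge on 'supplier' (how='inner') → 5 rows:
    sku supplier  price  stock
0  A202    Umbra     23    115
1  C201    Umbra     33    115
2  E202    Umbra    103    115
3  A202  Soylent      2    271
4  A202  Soylent    196    271
add column stock_minus_price = t['stock'] - t['price']:
    sku supplier  price  stock  stock_minus_price
0  A202    Umbra     23    115                 92
1  C201    Umbra     33    115                 82
2  E202    Umbra    103    115                 12
3  A202  Soylent      2    271                269
4  A202  Soylent    196    271                 75
group by sku, max of stock_minus_price:
      stock_minus_price
sku                    
A202                269
C201                 82
E202                 12
filter rows where stock_minus_price >= 82:
      stock_minus_price
sku                    
A202                269
C201                 82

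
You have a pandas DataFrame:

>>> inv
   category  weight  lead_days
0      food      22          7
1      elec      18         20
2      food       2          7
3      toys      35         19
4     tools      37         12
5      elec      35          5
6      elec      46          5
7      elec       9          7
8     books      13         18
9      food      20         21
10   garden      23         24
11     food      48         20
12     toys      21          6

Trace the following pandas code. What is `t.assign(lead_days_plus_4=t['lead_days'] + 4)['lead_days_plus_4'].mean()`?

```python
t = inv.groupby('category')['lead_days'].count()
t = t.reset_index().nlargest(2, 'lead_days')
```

8.0

group by category, count of lead_days:
category
books     1
elec      4
food      4
garden    1
tools     1
toys      2
Name: lead_days, dtype: int64
reset_index():
  category  lead_days
0    books          1
1     elec          4
2     food          4
3   garden          1
4    tools          1
5     toys          2
take 2 rows with largest lead_days:
  category  lead_days
1     elec          4
2     food          4
add column lead_days_plus_4 = t['lead_days'] + 4:
  category  lead_days  lead_days_plus_4
1     elec          4                 8
2     food          4                 8
mean of column 'lead_days_plus_4' → 8.0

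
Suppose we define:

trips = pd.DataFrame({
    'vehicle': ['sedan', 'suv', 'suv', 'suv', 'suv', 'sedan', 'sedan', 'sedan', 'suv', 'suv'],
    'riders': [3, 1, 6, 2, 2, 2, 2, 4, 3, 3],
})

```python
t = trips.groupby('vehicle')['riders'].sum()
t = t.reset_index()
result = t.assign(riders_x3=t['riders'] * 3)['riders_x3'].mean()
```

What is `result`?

42.0

group by vehicle, sum of riders:
vehicle
sedan    11
suv      17
Name: riders, dtype: int64
reset_index():
  vehicle  riders
0   sedan      11
1     suv      17
add column riders_x3 = t['riders'] * 3:
  vehicle  riders  riders_x3
0   sedan      11         33
1     suv      17         51
Reading off the mean of column 'riders_x3', we get 42.0.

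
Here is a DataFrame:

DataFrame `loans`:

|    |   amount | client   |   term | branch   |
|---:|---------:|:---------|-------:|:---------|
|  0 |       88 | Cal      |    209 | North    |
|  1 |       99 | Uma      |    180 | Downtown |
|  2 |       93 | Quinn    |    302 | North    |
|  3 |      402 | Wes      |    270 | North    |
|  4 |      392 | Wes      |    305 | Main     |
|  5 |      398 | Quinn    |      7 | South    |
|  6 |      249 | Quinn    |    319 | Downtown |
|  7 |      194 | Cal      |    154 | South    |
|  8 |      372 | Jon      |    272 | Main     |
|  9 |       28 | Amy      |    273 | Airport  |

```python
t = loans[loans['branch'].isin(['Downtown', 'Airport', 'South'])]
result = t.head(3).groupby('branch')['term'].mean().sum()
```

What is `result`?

256.5

filter rows where branch in ['Downtown', 'Airport', 'South']:
   amount client  term    branch
1      99    Uma   180  Downtown
5     398  Quinn     7     South
6     249  Quinn   319  Downtown
7     194    Cal   154     South
9      28    Amy   273   Airport
take first 3 rows:
   amount client  term    branch
1      99    Uma   180  Downtown
5     398  Quinn     7     South
6     249  Quinn   319  Downtown
group by branch, mean of term:
branch
Downtown    249.5
South         7.0
Name: term, dtype: float64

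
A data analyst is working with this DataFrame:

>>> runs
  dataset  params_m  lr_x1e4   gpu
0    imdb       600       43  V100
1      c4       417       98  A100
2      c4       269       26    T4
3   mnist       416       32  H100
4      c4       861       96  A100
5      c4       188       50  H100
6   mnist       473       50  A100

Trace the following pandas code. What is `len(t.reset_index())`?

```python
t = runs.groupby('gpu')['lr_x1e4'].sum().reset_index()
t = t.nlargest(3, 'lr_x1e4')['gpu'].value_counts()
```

3

group by gpu, sum of lr_x1e4:
gpu
A100    244
H100     82
T4       26
V100     43
Name: lr_x1e4, dtype: int64
reset_index():
    gpu  lr_x1e4
0  A100      244
1  H100       82
2    T4       26
3  V100       43
take 3 rows with largest lr_x1e4:
    gpu  lr_x1e4
0  A100      244
1  H100       82
3  V100       43
value_counts of gpu:
gpu
A100    1
H100    1
V100    1
Name: count, dtype: int64
reset_index():
    gpu  count
0  A100      1
1  H100      1
2  V100      1
number of rows → 3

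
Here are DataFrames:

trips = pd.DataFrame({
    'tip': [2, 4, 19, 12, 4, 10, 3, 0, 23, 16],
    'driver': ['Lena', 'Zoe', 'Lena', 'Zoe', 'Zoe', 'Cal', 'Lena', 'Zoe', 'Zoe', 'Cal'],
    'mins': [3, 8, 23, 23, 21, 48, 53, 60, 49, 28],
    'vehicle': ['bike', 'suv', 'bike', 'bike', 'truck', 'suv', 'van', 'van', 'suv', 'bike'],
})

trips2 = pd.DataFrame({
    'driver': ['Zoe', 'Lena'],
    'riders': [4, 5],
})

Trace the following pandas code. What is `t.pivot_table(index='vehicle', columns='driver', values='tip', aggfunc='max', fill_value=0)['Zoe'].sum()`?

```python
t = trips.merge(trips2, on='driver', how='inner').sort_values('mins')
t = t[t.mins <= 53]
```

merge on 'driver' (how='inner') → 8 rows:
   tip driver  mins vehicle  riders
0    2   Lena     3    bike       5
1    4    Zoe     8     suv       4
2   19   Lena    23    bike       5
3   12    Zoe    23    bike       4
4    4    Zoe    21   truck       4
5    3   Lena    53     van       5
6    0    Zoe    60     van       4
7   23    Zoe    49     suv       4
sort by mins:
   tip driver  mins vehicle  riders
0    2   Lena     3    bike       5
1    4    Zoe     8     suv       4
4    4    Zoe    21   truck       4
2   19   Lena    23    bike       5
3   12    Zoe    23    bike       4
7   23    Zoe    49     suv       4
5    3   Lena    53     van       5
6    0    Zoe    60     van       4
filter rows where mins <= 53:
   tip driver  mins vehicle  riders
0    2   Lena     3    bike       5
1    4    Zoe     8     suv       4
4    4    Zoe    21   truck       4
2   19   Lena    23    bike       5
3   12    Zoe    23    bike       4
7   23    Zoe    49     suv       4
5    3   Lena    53     van       5
pivot: rows=vehicle, cols=driver, max(tip):
driver   Lena  Zoe
vehicle           
bike       19   12
suv         0   23
truck       0    4
van         3    0
The sum of column 'Zoe' is 39.

39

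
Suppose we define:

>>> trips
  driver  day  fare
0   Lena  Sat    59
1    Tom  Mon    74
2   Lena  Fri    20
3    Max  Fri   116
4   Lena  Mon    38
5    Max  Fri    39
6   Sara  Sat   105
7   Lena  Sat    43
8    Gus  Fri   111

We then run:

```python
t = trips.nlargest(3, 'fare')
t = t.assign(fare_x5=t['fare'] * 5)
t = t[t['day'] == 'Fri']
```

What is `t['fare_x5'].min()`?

take 3 rows with largest fare:
  driver  day  fare
3    Max  Fri   116
8    Gus  Fri   111
6   Sara  Sat   105
add column fare_x5 = t['fare'] * 5:
  driver  day  fare  fare_x5
3    Max  Fri   116      580
8    Gus  Fri   111      555
6   Sara  Sat   105      525
filter rows where day == 'Fri':
  driver  day  fare  fare_x5
3    Max  Fri   116      580
8    Gus  Fri   111      555
min of column 'fare_x5' → 555

555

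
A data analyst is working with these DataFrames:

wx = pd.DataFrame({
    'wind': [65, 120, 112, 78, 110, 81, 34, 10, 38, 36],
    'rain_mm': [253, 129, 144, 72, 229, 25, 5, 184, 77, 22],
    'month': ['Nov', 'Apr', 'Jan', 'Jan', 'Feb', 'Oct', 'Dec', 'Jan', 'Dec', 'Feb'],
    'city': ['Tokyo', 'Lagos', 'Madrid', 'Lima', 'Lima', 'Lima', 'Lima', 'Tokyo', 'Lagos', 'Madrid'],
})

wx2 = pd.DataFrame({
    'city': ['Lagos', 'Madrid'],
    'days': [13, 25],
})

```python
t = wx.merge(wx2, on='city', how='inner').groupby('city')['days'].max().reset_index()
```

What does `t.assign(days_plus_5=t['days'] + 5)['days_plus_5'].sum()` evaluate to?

merge on 'city' (how='inner') → 4 rows:
   wind  rain_mm month    city  days
0   120      129   Apr   Lagos    13
1   112      144   Jan  Madrid    25
2    38       77   Dec   Lagos    13
3    36       22   Feb  Madrid    25
group by city, max of days:
city
Lagos     13
Madrid    25
Name: days, dtype: int64
reset_index():
     city  days
0   Lagos    13
1  Madrid    25
add column days_plus_5 = t['days'] + 5:
     city  days  days_plus_5
0   Lagos    13           18
1  Madrid    25           30
Then the sum of column 'days_plus_5': 48

48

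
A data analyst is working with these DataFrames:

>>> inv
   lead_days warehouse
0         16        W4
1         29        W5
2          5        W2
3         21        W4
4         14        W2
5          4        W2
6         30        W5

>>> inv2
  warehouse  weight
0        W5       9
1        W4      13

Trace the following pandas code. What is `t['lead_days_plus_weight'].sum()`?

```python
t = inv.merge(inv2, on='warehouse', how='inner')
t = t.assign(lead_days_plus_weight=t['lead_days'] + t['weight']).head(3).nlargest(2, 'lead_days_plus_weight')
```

72

merge on 'warehouse' (how='inner') → 4 rows:
   lead_days warehouse  weight
0         16        W4      13
1         29        W5       9
2         21        W4      13
3         30        W5       9
add column lead_days_plus_weight = t['lead_days'] + t['weight']:
   lead_days warehouse  weight  lead_days_plus_weight
0         16        W4      13                     29
1         29        W5       9                     38
2         21        W4      13                     34
3         30        W5       9                     39
take first 3 rows:
   lead_days warehouse  weight  lead_days_plus_weight
0         16        W4      13                     29
1         29        W5       9                     38
2         21        W4      13                     34
take 2 rows with largest lead_days_plus_weight:
   lead_days warehouse  weight  lead_days_plus_weight
1         29        W5       9                     38
2         21        W4      13                     34
sum of column 'lead_days_plus_weight' → 72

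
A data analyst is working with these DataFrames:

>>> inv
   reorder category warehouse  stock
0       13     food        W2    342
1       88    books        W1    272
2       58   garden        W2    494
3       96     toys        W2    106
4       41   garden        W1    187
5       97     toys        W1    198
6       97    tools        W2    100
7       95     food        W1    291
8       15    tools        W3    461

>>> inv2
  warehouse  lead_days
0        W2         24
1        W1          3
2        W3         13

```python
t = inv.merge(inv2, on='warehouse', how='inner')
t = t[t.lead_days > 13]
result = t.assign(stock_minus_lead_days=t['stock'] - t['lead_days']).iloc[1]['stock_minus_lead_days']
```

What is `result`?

470

merge on 'warehouse' (how='inner') → 9 rows:
   reorder category warehouse  stock  lead_days
0       13     food        W2    342         24
1       88    books        W1    272          3
2       58   garden        W2    494         24
3       96     toys        W2    106         24
4       41   garden        W1    187          3
5       97     toys        W1    198          3
6       97    tools        W2    100         24
7       95     food        W1    291          3
8       15    tools        W3    461         13
filter rows where lead_days > 13:
   reorder category warehouse  stock  lead_days
0       13     food        W2    342         24
2       58   garden        W2    494         24
3       96     toys        W2    106         24
6       97    tools        W2    100         24
add column stock_minus_lead_days = t['stock'] - t['lead_days']:
   reorder category warehouse  stock  lead_days  stock_minus_lead_days
0       13     food        W2    342         24                    318
2       58   garden        W2    494         24                    470
3       96     toys        W2    106         24                     82
6       97    tools        W2    100         24                     76
So iloc[1]['stock_minus_lead_days'] = 470.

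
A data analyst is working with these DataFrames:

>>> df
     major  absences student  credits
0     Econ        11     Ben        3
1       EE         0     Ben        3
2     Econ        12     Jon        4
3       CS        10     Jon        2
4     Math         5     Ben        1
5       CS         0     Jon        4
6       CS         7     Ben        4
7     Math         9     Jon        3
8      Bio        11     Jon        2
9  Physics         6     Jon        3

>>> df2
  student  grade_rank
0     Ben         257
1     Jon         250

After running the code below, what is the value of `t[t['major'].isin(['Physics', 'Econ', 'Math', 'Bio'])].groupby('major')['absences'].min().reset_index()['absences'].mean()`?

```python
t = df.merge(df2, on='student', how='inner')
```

8.25

merge on 'student' (how='inner') → 10 rows:
     major  absences student  credits  grade_rank
0     Econ        11     Ben        3         257
1       EE         0     Ben        3         257
2     Econ        12     Jon        4         250
3       CS        10     Jon        2         250
4     Math         5     Ben        1         257
5       CS         0     Jon        4         250
6       CS         7     Ben        4         257
7     Math         9     Jon        3         250
8      Bio        11     Jon        2         250
9  Physics         6     Jon        3         250
filter rows where major in ['Physics', 'Econ', 'Math', 'Bio']:
     major  absences student  credits  grade_rank
0     Econ        11     Ben        3         257
2     Econ        12     Jon        4         250
4     Math         5     Ben        1         257
7     Math         9     Jon        3         250
8      Bio        11     Jon        2         250
9  Physics         6     Jon        3         250
group by major, min of absences:
major
Bio        11
Econ       11
Math        5
Physics     6
Name: absences, dtype: int64
reset_index():
     major  absences
0      Bio        11
1     Econ        11
2     Math         5
3  Physics         6
Finally, mean of column 'absences' = 8.25.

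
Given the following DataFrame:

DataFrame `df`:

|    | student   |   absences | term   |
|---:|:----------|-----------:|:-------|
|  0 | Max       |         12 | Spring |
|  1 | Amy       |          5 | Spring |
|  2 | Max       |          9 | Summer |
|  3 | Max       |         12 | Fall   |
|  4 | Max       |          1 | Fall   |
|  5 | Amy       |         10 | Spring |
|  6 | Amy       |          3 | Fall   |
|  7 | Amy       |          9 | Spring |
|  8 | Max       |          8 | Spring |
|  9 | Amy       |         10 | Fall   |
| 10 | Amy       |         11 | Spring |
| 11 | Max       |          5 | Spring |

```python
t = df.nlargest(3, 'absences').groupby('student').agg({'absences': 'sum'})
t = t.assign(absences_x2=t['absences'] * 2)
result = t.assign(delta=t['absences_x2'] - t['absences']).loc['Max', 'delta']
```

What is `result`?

24

take 3 rows with largest absences:
   student  absences    term
0      Max        12  Spring
3      Max        12    Fall
10     Amy        11  Spring
group by student, sum of absences:
         absences
student          
Amy            11
Max            24
add column absences_x2 = t['absences'] * 2:
         absences  absences_x2
student                       
Amy            11           22
Max            24           48
add column delta = t['absences_x2'] - t['absences']:
         absences  absences_x2  delta
student                              
Amy            11           22     11
Max            24           48     24
Taking the value at row 'Max', column 'delta' gives 24.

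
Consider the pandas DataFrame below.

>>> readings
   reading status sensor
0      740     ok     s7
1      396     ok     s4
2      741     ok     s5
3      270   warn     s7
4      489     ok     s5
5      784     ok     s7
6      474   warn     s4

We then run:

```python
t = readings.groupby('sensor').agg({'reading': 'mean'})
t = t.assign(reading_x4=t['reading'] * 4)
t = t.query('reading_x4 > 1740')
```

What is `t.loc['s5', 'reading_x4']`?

group by sensor, mean of reading:
        reading
sensor         
s4        435.0
s5        615.0
s7        598.0
add column reading_x4 = t['reading'] * 4:
        reading  reading_x4
sensor                     
s4        435.0      1740.0
s5        615.0      2460.0
s7        598.0      2392.0
filter rows where reading_x4 > 1740:
        reading  reading_x4
sensor                     
s5        615.0      2460.0
s7        598.0      2392.0
Taking the value at row 's5', column 'reading_x4' gives 2460.0.

2460.0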